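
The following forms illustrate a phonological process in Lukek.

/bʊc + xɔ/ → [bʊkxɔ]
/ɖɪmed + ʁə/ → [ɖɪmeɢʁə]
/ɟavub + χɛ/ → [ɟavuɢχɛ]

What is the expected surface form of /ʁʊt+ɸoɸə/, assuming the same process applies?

The data show regressive place assimilation: /c/ → [k] before /x/; /d/ → [ɢ] before /ʁ/; /b/ → [ɢ] before /χ/. In each pair only place changes, matching the following consonant, while manner and voice stay constant.
/t/ is a voiceless alveolar stop. The following trigger /ɸ/ is bilabial, so /t/ must become bilabial as well.
The voiceless bilabial stop is [p], so /t/ → [p].

[ʁʊpɸoɸə]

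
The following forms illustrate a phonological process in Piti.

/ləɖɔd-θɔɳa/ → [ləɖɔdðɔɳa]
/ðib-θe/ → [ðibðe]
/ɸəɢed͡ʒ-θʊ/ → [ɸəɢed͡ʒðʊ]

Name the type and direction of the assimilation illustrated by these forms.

Underlying /θ/ is realised as [ð] next to /d/; /d/ itself does not change.
The change voiceless → voiced matches the voicing of the preceding /d/, identifying this as voicing assimilation.
Place and manner are unchanged, so the assimilation is partial, not total.
The other alternating forms pattern the same way: /θ/ → [ð] after /b/ (voiceless → voiced, matching voiced); /θ/ → [ð] after /d͡ʒ/ (voiceless → voiced, matching voiced) — only voicing changes, and always toward the preceding segment.
The trigger is the preceding segment, so the direction is progressive (perseverative).

progressive voicing assimilation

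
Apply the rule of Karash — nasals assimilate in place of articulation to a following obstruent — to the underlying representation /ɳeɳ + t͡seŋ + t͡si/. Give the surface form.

[ɳent͡sent͡si]

/ɳ/ is a voiced retroflex nasal. The following trigger /t͡s/ is alveolar, so /ɳ/ must become alveolar as well.
A voiced alveolar nasal is [n], so the surface segment is [n].
At the second juncture, /ŋ/ likewise becomes [n] adjacent to /t͡s/.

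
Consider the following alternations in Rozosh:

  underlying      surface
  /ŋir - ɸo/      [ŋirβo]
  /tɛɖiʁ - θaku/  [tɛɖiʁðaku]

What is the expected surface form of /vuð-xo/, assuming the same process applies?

The data show progressive voicing assimilation: /ɸ/ → [β] after /r/; /θ/ → [ð] after /ʁ/. In each pair only voicing changes, matching the preceding consonant, while place and manner stay constant.
The rule targets /x/ (voiceless velar fricative), which sits after the trigger /ð/ (voiced).
A voiced velar fricative is [ɣ], so the surface segment is [ɣ].

[vuðɣo]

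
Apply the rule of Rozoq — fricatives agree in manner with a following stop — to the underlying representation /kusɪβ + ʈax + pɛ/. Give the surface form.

[kusɪbʈakpɛ]

The rule targets /β/ (voiced bilabial fricative), which sits before the trigger /ʈ/ (stop).
The voiced bilabial stop is [b], so /β/ → [b].
The same rule applies at the second boundary: /x/ → [k] next to /p/.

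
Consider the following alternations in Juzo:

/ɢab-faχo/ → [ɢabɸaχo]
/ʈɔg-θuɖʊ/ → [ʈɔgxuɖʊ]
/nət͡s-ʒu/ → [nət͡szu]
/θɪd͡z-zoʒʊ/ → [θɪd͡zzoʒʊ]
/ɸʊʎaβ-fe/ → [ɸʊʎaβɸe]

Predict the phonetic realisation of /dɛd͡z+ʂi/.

The data show progressive place assimilation: /f/ → [ɸ] after /b/; /θ/ → [x] after /g/; /ʒ/ → [z] after /t͡s/; /f/ → [ɸ] after /β/. In each pair only place changes, matching the preceding consonant, while manner and voice stay constant.
No alternation appears in [θɪd͡zzoʒʊ]: there the adjacent consonants already agree in place (/z/ and /d͡z/ are both alveolar), so this form is consistent with the same rule.
/ʂ/ is a voiceless retroflex fricative. The preceding trigger /d͡z/ is alveolar, so /ʂ/ must become alveolar as well.
Changing only its place to alveolar gives [s] — the voiceless alveolar fricative.

[dɛd͡zsi]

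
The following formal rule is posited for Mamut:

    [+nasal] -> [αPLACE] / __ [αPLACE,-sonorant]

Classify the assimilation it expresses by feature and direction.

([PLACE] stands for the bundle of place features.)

regressive place assimilation

The rule copies the place features (abbreviated [PLACE]) from the environment onto the target, so the assimilating feature is place.
Since the environment is written after the underscore, the trigger follows the target; the direction is regressive.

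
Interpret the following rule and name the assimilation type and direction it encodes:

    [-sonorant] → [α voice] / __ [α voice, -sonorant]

The shared variable α links the value of [voice] on the target to the same value on the neighbouring segment, so voicing is the feature that assimilates.
The conditioning segment sits to the right of the focus bar, meaning the trigger follows the segment that changes — regressive assimilation.

regressive voicing assimilation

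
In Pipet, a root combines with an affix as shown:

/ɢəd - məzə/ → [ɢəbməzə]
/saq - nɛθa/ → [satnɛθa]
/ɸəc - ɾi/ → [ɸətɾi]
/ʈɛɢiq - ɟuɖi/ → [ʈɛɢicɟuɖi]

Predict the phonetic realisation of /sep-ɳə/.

[seʈɳə]

The data show regressive place assimilation: /d/ → [b] before /m/; /q/ → [t] before /n/; /c/ → [t] before /ɾ/; /q/ → [c] before /ɟ/. In each pair only place changes, matching the following consonant, while manner and voice stay constant.
The rule targets /p/ (voiceless bilabial stop), which sits before the trigger /ɳ/ (retroflex).
Changing only its place to retroflex gives [ʈ] — the voiceless retroflex stop.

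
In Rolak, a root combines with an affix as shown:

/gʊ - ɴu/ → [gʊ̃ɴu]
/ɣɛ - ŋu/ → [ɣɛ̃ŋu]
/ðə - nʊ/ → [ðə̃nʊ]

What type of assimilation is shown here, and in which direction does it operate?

The vowel /ʊ/ surfaces as nasalised [ʊ̃] next to the following nasal /ɴ/ — it has acquired the [+nasal] feature of its neighbour.
Likewise in the remaining data: /ɛ/ → [ɛ̃] before /ŋ/; /ə/ → [ə̃] before /n/ — each time a vowel is nasalised next to a following nasal.
Because the conditioning nasal is to the right of the vowel that changes, the process is regressive (anticipatory).

regressive nasality assimilation (vowel nasalisation)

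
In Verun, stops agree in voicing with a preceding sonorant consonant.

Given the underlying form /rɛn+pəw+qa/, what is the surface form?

/p/ is a voiceless bilabial stop. The preceding trigger /n/ is voiced, so /p/ must become voiced as well.
The voiced bilabial stop is [b], so /p/ → [b].
At the second juncture, /q/ likewise becomes [ɢ] adjacent to /w/.

[rɛnbəwɢa]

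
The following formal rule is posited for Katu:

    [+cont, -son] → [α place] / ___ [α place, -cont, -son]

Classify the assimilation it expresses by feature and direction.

The rule copies the place features (abbreviated [place]) from the environment onto the target, so the assimilating feature is place.
Since the environment is written after the underscore, the trigger follows the target; the direction is regressive.

regressive place assimilation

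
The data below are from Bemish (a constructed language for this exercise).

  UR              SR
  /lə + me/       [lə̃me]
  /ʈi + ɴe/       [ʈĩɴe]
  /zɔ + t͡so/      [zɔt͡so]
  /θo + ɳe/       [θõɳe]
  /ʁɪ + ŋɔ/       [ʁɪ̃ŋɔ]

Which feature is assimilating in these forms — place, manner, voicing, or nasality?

The vowel /ə/ surfaces as nasalised [ə̃] next to the following nasal /m/ — it has acquired the [+nasal] feature of its neighbour.
The other forms show the same pattern: /i/ → [ĩ] before /ɴ/; /o/ → [õ] before /ɳ/; /ɪ/ → [ɪ̃] before /ŋ/ — each time a vowel is nasalised next to a following nasal.
No change occurs in [zɔt͡so] because the vowel at the boundary is adjacent to an oral consonant, not a nasal (/ɔ/ next to /t͡s/).

nasality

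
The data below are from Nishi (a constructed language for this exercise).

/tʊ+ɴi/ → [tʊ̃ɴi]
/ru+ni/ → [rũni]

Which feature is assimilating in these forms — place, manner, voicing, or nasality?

The vowel /ʊ/ surfaces as nasalised [ʊ̃] next to the following nasal /ɴ/ — it has acquired the [+nasal] feature of its neighbour.
Likewise in the remaining data: /u/ → [ũ] before /n/ — each time a vowel is nasalised next to a following nasal.

nasality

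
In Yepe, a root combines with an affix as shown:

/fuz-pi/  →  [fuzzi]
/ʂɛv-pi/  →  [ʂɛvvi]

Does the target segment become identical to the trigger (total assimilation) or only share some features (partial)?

Comparing underlying and surface forms, /p/ → [z] is the alternation; the neighbouring /z/ is constant.
The output [z] is identical to the trigger /z/ — every feature (place, manner, voicing) has been copied — so this is total assimilation.
The remaining alternation confirms this: /p/ → [v] after /v/ — in each case the output is a copy of the preceding consonant.

total assimilation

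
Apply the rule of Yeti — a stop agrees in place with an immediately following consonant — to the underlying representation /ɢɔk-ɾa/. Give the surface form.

[ɢɔtɾa]

/k/ is a voiceless velar stop. The following trigger /ɾ/ is alveolar, so /k/ must become alveolar as well.
A voiceless alveolar stop is [t], so the surface segment is [t].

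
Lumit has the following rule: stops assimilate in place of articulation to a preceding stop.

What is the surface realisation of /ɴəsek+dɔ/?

/d/ is a voiced alveolar stop. The preceding trigger /k/ is velar, so /d/ must become velar as well.
A voiced velar stop is [g], so the surface segment is [g].

[ɴəsekgɔ]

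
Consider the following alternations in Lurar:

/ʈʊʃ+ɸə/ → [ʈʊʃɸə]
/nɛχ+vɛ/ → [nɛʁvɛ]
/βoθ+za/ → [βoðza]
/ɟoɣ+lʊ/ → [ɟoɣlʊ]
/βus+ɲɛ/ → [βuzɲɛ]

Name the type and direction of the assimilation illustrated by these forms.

regressive voicing assimilation

Comparing underlying and surface forms, /χ/ → [ʁ] is the alternation; the neighbouring /v/ is constant.
/χ/ is voiceless while /v/ is voiced; the output [ʁ] is voiced, matching the trigger — so the feature that spreads is voicing.
Place and manner are unchanged, so the assimilation is partial, not total.
Checking the remaining alternations: /θ/ → [ð] before /z/ (voiceless → voiced, matching voiced); /s/ → [z] before /ɲ/ (voiceless → voiced, matching voiced) — only voicing changes, and always toward the following segment.
Nothing changes in [ʈʊʃɸə], [ɟoɣlʊ]: there the adjacent consonants already agree in voicing (/ʃ/ and /ɸ/ are both voiceless; /ɣ/ and /l/ are both voiced), so these forms are consistent with the same rule.
The trigger is the following segment, so the direction is regressive (anticipatory).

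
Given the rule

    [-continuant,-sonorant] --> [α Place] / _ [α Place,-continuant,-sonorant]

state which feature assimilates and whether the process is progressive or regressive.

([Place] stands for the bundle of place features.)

regressive place assimilation

The shared variable α links the value of the place features (abbreviated [Place]) on the target to the same value on the neighbouring segment, so place is the feature that assimilates.
The conditioning segment sits to the right of the focus bar, meaning the trigger follows the segment that changes — regressive assimilation.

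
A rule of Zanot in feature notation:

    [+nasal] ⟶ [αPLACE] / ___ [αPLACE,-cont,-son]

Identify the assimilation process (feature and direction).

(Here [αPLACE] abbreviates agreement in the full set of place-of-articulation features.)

The shared variable α links the value of the place features (abbreviated [PLACE]) on the target to the same value on the neighbouring segment, so place is the feature that assimilates.
Since the environment is written after the underscore, the trigger follows the target; the direction is regressive.

regressive place assimilation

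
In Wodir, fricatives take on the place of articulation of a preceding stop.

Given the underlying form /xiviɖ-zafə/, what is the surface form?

The rule targets /z/ (voiced alveolar fricative), which sits after the trigger /ɖ/ (retroflex).
Changing only its place to retroflex gives [ʐ] — the voiced retroflex fricative.

[xiviɖʐafə]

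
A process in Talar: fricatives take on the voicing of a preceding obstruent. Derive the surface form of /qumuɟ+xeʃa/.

[qumuɟɣeʃa]

The rule targets /x/ (voiceless velar fricative), which sits after the trigger /ɟ/ (voiced).
Changing only its voicing to voiced gives [ɣ] — the voiced velar fricative.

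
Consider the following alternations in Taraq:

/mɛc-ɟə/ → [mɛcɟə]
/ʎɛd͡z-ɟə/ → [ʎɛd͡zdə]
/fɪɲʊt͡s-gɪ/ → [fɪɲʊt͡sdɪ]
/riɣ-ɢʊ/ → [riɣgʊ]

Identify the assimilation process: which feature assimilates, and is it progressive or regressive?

Comparing underlying and surface forms, /ɟ/ → [d] is the alternation; the neighbouring /d͡z/ is constant.
/ɟ/ is palatal while /d͡z/ is alveolar; the output [d] is alveolar, matching the trigger — so the feature that spreads is place.
Manner and voice are unchanged, so the assimilation is partial, not total.
The other alternating forms pattern the same way: /g/ → [d] after /t͡s/ (velar → alveolar, matching alveolar); /ɢ/ → [g] after /ɣ/ (uvular → velar, matching velar) — only place changes, and always toward the preceding segment.
Nothing changes in [mɛcɟə]: there the adjacent consonants already agree in place (/ɟ/ and /c/ are both palatal), so this form is consistent with the same rule.
Since the segment that changes follows the conditioning segment, the assimilation is progressive.

progressive place assimilation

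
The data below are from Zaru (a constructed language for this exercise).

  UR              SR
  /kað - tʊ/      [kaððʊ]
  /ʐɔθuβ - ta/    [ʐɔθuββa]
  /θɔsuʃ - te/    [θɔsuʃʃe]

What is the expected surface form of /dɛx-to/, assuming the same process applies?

[dɛxxo]

The data show progressive total assimilation (/t/ → [ð] after /ð/; /t/ → [β] after /β/; /t/ → [ʃ] after /ʃ/): in every case the target segment becomes identical to its preceding neighbour, copying more than a single feature.
/t/ is the segment targeted by the rule; it sits immediately after /x/, so it assimilates completely and surfaces as [x].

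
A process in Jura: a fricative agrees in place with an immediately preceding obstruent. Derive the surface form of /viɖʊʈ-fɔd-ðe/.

[viɖʊʈʂɔdze]

/f/ is a voiceless labiodental fricative. The preceding trigger /ʈ/ is retroflex, so /f/ must become retroflex as well.
The voiceless retroflex fricative is [ʂ], so /f/ → [ʂ].
At the second juncture, /ð/ likewise becomes [z] adjacent to /d/.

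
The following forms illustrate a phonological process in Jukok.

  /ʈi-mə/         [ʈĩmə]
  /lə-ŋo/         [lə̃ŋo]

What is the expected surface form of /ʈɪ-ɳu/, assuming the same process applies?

[ʈɪ̃ɳu]

The data show regressive nasality assimilation (vowel nasalisation): /i/ → [ĩ] before /m/; /ə/ → [ə̃] before /ŋ/ — a vowel is nasalised by an immediately following nasal consonant.
The vowel /ɪ/ is adjacent to the following nasal /ɳ/, so it acquires [+nasal] and surfaces as [ɪ̃].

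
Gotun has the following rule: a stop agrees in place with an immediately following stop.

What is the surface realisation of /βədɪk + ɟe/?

/k/ is a voiceless velar stop. The following trigger /ɟ/ is palatal, so /k/ must become palatal as well.
Changing only its place to palatal gives [c] — the voiceless palatal stop.

[βədɪcɟe]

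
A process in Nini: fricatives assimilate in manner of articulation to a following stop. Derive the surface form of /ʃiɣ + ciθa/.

[ʃigciθa]

The rule targets /ɣ/ (voiced velar fricative), which sits before the trigger /c/ (stop).
The voiced velar stop is [g], so /ɣ/ → [g].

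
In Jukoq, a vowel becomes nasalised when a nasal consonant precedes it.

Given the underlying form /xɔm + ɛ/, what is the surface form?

The vowel /ɛ/ is adjacent to the preceding nasal /m/, so it acquires [+nasal] and surfaces as [ɛ̃].

[xɔmɛ̃]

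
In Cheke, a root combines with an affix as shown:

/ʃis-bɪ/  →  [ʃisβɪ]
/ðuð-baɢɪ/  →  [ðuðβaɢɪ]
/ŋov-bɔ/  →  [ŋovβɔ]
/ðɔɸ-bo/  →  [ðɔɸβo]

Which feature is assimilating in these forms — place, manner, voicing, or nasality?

Comparing underlying and surface forms, /b/ → [β] is the alternation; the neighbouring /s/ is constant.
The change stop → fricative matches the manner of the preceding /s/, identifying this as manner assimilation.
The same holds elsewhere in the data: /b/ → [β] after /ð/ (stop → fricative, matching a fricative); /b/ → [β] after /v/ (stop → fricative, matching a fricative); /b/ → [β] after /ɸ/ (stop → fricative, matching a fricative) — only manner changes, and always toward the preceding segment.

manner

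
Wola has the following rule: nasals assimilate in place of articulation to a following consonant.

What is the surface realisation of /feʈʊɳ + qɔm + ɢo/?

The rule targets /ɳ/ (voiced retroflex nasal), which sits before the trigger /q/ (uvular).
The voiced uvular nasal is [ɴ], so /ɳ/ → [ɴ].
The same rule applies at the second boundary: /m/ → [ɴ] next to /ɢ/.

[feʈʊɴqɔɴɢo]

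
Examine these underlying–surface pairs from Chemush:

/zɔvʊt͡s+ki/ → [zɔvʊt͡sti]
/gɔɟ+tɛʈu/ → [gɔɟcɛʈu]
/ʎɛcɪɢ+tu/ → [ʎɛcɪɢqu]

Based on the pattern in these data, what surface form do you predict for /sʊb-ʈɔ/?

The data show progressive place assimilation: /k/ → [t] after /t͡s/; /t/ → [c] after /ɟ/; /t/ → [q] after /ɢ/. In each pair only place changes, matching the preceding consonant, while manner and voice stay constant.
The rule targets /ʈ/ (voiceless retroflex stop), which sits after the trigger /b/ (bilabial).
The voiceless bilabial stop is [p], so /ʈ/ → [p].

[sʊbpɔ]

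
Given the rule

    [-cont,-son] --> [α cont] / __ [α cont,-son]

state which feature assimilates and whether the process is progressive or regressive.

The shared variable α links the value of [cont] on the target to that of the neighbouring obstruent. [cont] distinguishes stops from fricatives — a manner-of-articulation feature — so this is manner assimilation.
The conditioning segment sits to the right of the focus bar, meaning the trigger follows the segment that changes — regressive assimilation.

regressive manner assimilation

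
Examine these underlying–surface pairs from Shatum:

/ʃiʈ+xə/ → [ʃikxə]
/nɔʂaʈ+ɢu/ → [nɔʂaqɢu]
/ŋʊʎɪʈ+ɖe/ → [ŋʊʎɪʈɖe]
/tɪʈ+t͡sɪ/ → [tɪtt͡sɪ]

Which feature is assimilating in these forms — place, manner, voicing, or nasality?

place

The segment that alternates is /ʈ/, which surfaces as [k] when adjacent to /x/.
/ʈ/ is retroflex while /x/ is velar; the output [k] is velar, matching the trigger — so the feature that spreads is place.
The other alternating forms pattern the same way: /ʈ/ → [q] before /ɢ/ (retroflex → uvular, matching uvular); /ʈ/ → [t] before /t͡s/ (retroflex → alveolar, matching alveolar) — only place changes, and always toward the following segment.
Nothing changes in [ŋʊʎɪʈɖe]: there the adjacent consonants already agree in place (/ʈ/ and /ɖ/ are both retroflex), so this form is consistent with the same rule.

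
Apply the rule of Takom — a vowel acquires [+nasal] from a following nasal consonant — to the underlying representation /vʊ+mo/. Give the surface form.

The vowel /ʊ/ is adjacent to the following nasal /m/, so it acquires [+nasal] and surfaces as [ʊ̃].

[vʊ̃mo]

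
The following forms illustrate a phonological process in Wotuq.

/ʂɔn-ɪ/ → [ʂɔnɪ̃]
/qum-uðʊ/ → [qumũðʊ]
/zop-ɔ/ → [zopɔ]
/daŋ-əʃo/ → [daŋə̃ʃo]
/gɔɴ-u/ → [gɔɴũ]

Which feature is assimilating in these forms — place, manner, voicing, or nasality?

The vowel /ɪ/ surfaces as nasalised [ɪ̃] next to the preceding nasal /n/ — it has acquired the [+nasal] feature of its neighbour.
Likewise in the remaining data: /u/ → [ũ] after /m/; /ə/ → [ə̃] after /ŋ/; /u/ → [ũ] after /ɴ/ — each time a vowel is nasalised next to a preceding nasal.
No change occurs in [zopɔ] because the vowel at the boundary is adjacent to an oral consonant, not a nasal (/ɔ/ next to /p/).

nasality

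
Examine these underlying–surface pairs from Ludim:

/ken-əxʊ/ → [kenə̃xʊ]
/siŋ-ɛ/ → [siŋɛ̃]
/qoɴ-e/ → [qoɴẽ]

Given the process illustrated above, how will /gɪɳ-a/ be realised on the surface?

The data show progressive nasality assimilation (vowel nasalisation): /ə/ → [ə̃] after /n/; /ɛ/ → [ɛ̃] after /ŋ/; /e/ → [ẽ] after /ɴ/ — a vowel is nasalised by an immediately preceding nasal consonant.
The vowel /a/ is adjacent to the preceding nasal /ɳ/, so it acquires [+nasal] and surfaces as [ã].

[gɪɳã]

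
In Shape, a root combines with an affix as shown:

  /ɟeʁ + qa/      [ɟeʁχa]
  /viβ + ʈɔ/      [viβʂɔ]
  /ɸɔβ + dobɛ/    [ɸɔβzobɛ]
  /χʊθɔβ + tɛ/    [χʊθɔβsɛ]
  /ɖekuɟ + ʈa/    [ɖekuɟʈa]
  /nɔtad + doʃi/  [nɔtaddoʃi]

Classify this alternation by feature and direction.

The segment that alternates is /q/, which surfaces as [χ] when adjacent to /ʁ/.
/q/ is a stop while /ʁ/ is a fricative; the output [χ] is a fricative, matching the trigger — so the feature that spreads is manner.
Place and voice are unchanged, so the assimilation is partial, not total.
The other alternating forms pattern the same way: /ʈ/ → [ʂ] after /β/ (stop → fricative, matching a fricative); /d/ → [z] after /β/ (stop → fricative, matching a fricative); /t/ → [s] after /β/ (stop → fricative, matching a fricative) — only manner changes, and always toward the preceding segment.
No alternation appears in [ɖekuɟʈa], [nɔtaddoʃi]: there the adjacent consonants already agree in manner (/ʈ/ and /ɟ/ are both stops; /d/ and /d/ are both stops), so these forms are consistent with the same rule.
The trigger is the preceding segment, so the direction is progressive (perseverative).

progressive manner assimilation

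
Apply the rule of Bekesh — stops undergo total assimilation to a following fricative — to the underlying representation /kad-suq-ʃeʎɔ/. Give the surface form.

/d/ is the segment targeted by the rule; it sits immediately before /s/, so it assimilates completely and surfaces as [s].
The same rule applies at the second boundary: /q/ → [ʃ] next to /ʃ/.

[kassuʃʃeʎɔ]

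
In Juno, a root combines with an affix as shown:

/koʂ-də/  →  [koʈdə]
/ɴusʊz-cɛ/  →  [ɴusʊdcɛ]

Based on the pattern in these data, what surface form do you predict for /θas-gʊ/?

[θatgʊ]

The data show regressive manner assimilation: /ʂ/ → [ʈ] before /d/; /z/ → [d] before /c/. In each pair only manner changes, matching the following consonant, while place and voice stay constant.
The rule targets /s/ (voiceless alveolar fricative), which sits before the trigger /g/ (stop).
A voiceless alveolar stop is [t], so the surface segment is [t].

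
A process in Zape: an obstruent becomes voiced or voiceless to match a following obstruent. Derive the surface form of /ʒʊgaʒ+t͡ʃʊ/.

[ʒʊgaʃt͡ʃʊ]

/ʒ/ is a voiced postalveolar fricative. The following trigger /t͡ʃ/ is voiceless, so /ʒ/ must become voiceless as well.
Changing only its voicing to voiceless gives [ʃ] — the voiceless postalveolar fricative.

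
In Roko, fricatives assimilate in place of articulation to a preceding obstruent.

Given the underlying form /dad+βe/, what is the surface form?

[dadze]

The rule targets /β/ (voiced bilabial fricative), which sits after the trigger /d/ (alveolar).
A voiced alveolar fricative is [z], so the surface segment is [z].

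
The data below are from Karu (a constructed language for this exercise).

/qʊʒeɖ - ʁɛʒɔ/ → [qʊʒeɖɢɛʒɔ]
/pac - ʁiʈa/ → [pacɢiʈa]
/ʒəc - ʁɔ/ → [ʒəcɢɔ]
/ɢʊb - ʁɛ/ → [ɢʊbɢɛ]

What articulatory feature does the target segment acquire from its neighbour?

Underlying /ʁ/ is realised as [ɢ] next to /ɖ/; /ɖ/ itself does not change.
/ʁ/ is a fricative while /ɖ/ is a stop; the output [ɢ] is a stop, matching the trigger — so the feature that spreads is manner.
The same holds elsewhere in the data: /ʁ/ → [ɢ] after /c/ (fricative → stop, matching a stop); /ʁ/ → [ɢ] after /b/ (fricative → stop, matching a stop) — only manner changes, and always toward the preceding segment.

manner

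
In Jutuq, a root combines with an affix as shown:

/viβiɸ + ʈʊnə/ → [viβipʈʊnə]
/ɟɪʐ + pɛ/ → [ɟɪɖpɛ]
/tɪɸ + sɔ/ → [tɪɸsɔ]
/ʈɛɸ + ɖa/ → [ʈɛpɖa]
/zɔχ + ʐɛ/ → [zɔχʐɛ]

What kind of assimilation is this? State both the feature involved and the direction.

regressive manner assimilation

Underlying /ɸ/ is realised as [p] next to /ʈ/; /ʈ/ itself does not change.
/ɸ/ is a fricative while /ʈ/ is a stop; the output [p] is a stop, matching the trigger — so the feature that spreads is manner.
Place and voice are unchanged, so the assimilation is partial, not total.
The other alternating forms pattern the same way: /ʐ/ → [ɖ] before /p/ (fricative → stop, matching a stop); /ɸ/ → [p] before /ɖ/ (fricative → stop, matching a stop) — only manner changes, and always toward the following segment.
No alternation appears in [tɪɸsɔ], [zɔχʐɛ]: there the adjacent consonants already agree in manner (/ɸ/ and /s/ are both fricatives; /χ/ and /ʐ/ are both fricatives), so these forms are consistent with the same rule.
The trigger is the following segment, so the direction is regressive (anticipatory).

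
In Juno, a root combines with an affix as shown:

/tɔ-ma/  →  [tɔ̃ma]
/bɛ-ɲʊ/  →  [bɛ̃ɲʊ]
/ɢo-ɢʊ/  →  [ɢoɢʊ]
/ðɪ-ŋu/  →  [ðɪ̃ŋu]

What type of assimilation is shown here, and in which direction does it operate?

regressive nasality assimilation (vowel nasalisation)

The vowel /ɔ/ surfaces as nasalised [ɔ̃] next to the following nasal /m/ — it has acquired the [+nasal] feature of its neighbour.
The other forms show the same pattern: /ɛ/ → [ɛ̃] before /ɲ/; /ɪ/ → [ɪ̃] before /ŋ/ — each time a vowel is nasalised next to a following nasal.
No change occurs in [ɢoɢʊ] because the vowel at the boundary is adjacent to an oral consonant, not a nasal (/o/ next to /ɢ/).
Because the conditioning nasal is to the right of the vowel that changes, the process is regressive (anticipatory).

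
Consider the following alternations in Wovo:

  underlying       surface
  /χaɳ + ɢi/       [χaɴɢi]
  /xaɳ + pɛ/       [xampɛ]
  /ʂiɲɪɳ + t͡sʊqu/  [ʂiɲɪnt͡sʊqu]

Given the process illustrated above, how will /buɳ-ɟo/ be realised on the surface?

The data show regressive place assimilation: /ɳ/ → [ɴ] before /ɢ/; /ɳ/ → [m] before /p/; /ɳ/ → [n] before /t͡s/. In each pair only place changes, matching the following consonant, while manner and voice stay constant.
/ɳ/ is a voiced retroflex nasal. The following trigger /ɟ/ is palatal, so /ɳ/ must become palatal as well.
A voiced palatal nasal is [ɲ], so the surface segment is [ɲ].

[buɲɟo]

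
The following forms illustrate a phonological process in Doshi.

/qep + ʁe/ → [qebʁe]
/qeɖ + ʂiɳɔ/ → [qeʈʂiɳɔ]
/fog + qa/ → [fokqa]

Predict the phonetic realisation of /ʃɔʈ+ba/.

[ʃɔɖba]

The data show regressive voicing assimilation: /p/ → [b] before /ʁ/; /ɖ/ → [ʈ] before /ʂ/; /g/ → [k] before /q/. In each pair only voicing changes, matching the following consonant, while place and manner stay constant.
/ʈ/ is a voiceless retroflex stop. The following trigger /b/ is voiced, so /ʈ/ must become voiced as well.
A voiced retroflex stop is [ɖ], so the surface segment is [ɖ].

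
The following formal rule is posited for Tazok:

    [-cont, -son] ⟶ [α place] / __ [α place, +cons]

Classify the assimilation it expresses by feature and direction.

The rule copies the place features (abbreviated [place]) from the environment onto the target, so the assimilating feature is place.
Since the environment is written after the underscore, the trigger follows the target; the direction is regressive.

regressive place assimilation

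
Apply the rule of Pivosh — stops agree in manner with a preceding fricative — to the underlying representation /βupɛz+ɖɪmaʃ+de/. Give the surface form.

[βupɛzʐɪmaʃze]

The rule targets /ɖ/ (voiced retroflex stop), which sits after the trigger /z/ (fricative).
The voiced retroflex fricative is [ʐ], so /ɖ/ → [ʐ].
The same rule applies at the second boundary: /d/ → [z] next to /ʃ/.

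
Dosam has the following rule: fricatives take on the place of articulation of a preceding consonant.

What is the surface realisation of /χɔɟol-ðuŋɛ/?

[χɔɟolzuŋɛ]

The rule targets /ð/ (voiced dental fricative), which sits after the trigger /l/ (alveolar).
Changing only its place to alveolar gives [z] — the voiced alveolar fricative.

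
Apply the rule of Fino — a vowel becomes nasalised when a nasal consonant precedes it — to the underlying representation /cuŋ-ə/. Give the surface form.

[cuŋə̃]

/ə/ sits next to the nasal /ŋ/ and is therefore nasalised to [ə̃].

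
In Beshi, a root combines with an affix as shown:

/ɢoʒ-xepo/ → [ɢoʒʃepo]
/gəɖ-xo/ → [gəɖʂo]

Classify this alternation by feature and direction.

Underlying /x/ is realised as [ʃ] next to /ʒ/; /ʒ/ itself does not change.
/x/ is velar while /ʒ/ is postalveolar; the output [ʃ] is postalveolar, matching the trigger — so the feature that spreads is place.
Manner and voice are unchanged, so the assimilation is partial, not total.
The same holds elsewhere in the data: /x/ → [ʂ] after /ɖ/ (velar → retroflex, matching retroflex) — only place changes, and always toward the preceding segment.
Since the segment that changes follows the conditioning segment, the assimilation is progressive.

progressive place assimilation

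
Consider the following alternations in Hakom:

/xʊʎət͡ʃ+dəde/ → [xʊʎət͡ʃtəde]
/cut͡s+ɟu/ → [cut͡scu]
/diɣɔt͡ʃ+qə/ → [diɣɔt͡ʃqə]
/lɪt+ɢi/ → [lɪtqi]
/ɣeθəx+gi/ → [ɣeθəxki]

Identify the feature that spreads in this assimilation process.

voicing

Underlying /d/ is realised as [t] next to /t͡ʃ/; /t͡ʃ/ itself does not change.
/d/ is voiced while /t͡ʃ/ is voiceless; the output [t] is voiceless, matching the trigger — so the feature that spreads is voicing.
Checking the remaining alternations: /ɟ/ → [c] after /t͡s/ (voiced → voiceless, matching voiceless); /ɢ/ → [q] after /t/ (voiced → voiceless, matching voiceless); /g/ → [k] after /x/ (voiced → voiceless, matching voiceless) — only voicing changes, and always toward the preceding segment.
Nothing changes in [diɣɔt͡ʃqə]: there the adjacent consonants already agree in voicing (/q/ and /t͡ʃ/ are both voiceless), so this form is consistent with the same rule.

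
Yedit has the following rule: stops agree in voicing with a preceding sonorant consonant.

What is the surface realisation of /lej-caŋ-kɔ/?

[lejɟaŋgɔ]

/c/ is a voiceless palatal stop. The preceding trigger /j/ is voiced, so /c/ must become voiced as well.
Changing only its voicing to voiced gives [ɟ] — the voiced palatal stop.
The same rule applies at the second boundary: /k/ → [g] next to /ŋ/.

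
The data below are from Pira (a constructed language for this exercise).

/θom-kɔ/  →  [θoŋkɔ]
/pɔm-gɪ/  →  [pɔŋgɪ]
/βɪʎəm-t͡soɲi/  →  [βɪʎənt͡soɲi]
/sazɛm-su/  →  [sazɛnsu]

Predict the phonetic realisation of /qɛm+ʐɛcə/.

[qɛɳʐɛcə]

The data show regressive place assimilation: /m/ → [ŋ] before /k/; /m/ → [ŋ] before /g/; /m/ → [n] before /t͡s/; /m/ → [n] before /s/. In each pair only place changes, matching the following consonant, while manner and voice stay constant.
/m/ is a voiced bilabial nasal. The following trigger /ʐ/ is retroflex, so /m/ must become retroflex as well.
Changing only its place to retroflex gives [ɳ] — the voiced retroflex nasal.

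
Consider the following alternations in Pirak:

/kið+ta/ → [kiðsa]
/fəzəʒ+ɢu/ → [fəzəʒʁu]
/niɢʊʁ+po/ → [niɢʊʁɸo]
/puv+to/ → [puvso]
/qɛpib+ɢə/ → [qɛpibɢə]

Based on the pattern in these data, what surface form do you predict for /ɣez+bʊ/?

The data show progressive manner assimilation: /t/ → [s] after /ð/; /ɢ/ → [ʁ] after /ʒ/; /p/ → [ɸ] after /ʁ/; /t/ → [s] after /v/. In each pair only manner changes, matching the preceding consonant, while place and voice stay constant.
No alternation appears in [qɛpibɢə]: there the adjacent consonants already agree in manner (/ɢ/ and /b/ are both stops), so this form is consistent with the same rule.
/b/ is a voiced bilabial stop. The preceding trigger /z/ is a fricative, so /b/ must become a fricative as well.
The voiced bilabial fricative is [β], so /b/ → [β].

[ɣezβʊ]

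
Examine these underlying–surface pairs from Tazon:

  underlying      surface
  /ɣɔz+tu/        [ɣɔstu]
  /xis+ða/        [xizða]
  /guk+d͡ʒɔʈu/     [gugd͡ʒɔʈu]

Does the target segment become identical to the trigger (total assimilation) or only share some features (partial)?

Comparing underlying and surface forms, /z/ → [s] is the alternation; the neighbouring /t/ is constant.
/z/ is voiced while /t/ is voiceless; the output [s] is voiceless, matching the trigger — so the feature that spreads is voicing.
Place and manner are unchanged, so the assimilation is partial, not total.
Checking the remaining alternations: /s/ → [z] before /ð/ (voiceless → voiced, matching voiced); /k/ → [g] before /d͡ʒ/ (voiceless → voiced, matching voiced) — only voicing changes, and always toward the following segment.

partial assimilation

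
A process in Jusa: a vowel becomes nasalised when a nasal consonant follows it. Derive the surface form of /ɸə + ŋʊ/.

/ə/ sits next to the nasal /ŋ/ and is therefore nasalised to [ə̃].

[ɸə̃ŋʊ]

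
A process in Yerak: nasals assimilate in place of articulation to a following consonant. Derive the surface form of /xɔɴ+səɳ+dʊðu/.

/ɴ/ is a voiced uvular nasal. The following trigger /s/ is alveolar, so /ɴ/ must become alveolar as well.
A voiced alveolar nasal is [n], so the surface segment is [n].
The same rule applies at the second boundary: /ɳ/ → [n] next to /d/.

[xɔnsəndʊðu]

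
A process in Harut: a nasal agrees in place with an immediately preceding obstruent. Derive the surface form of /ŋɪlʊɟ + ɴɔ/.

[ŋɪlʊɟɲɔ]

/ɴ/ is a voiced uvular nasal. The preceding trigger /ɟ/ is palatal, so /ɴ/ must become palatal as well.
Changing only its place to palatal gives [ɲ] — the voiced palatal nasal.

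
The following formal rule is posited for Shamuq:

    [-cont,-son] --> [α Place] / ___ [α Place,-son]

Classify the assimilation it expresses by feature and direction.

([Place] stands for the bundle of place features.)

The rule copies the place features (abbreviated [Place]) from the environment onto the target, so the assimilating feature is place.
Since the environment is written after the underscore, the trigger follows the target; the direction is regressive.

regressive place assimilation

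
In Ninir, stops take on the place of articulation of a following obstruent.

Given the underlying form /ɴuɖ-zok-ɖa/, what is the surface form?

[ɴudzoʈɖa]

/ɖ/ is a voiced retroflex stop. The following trigger /z/ is alveolar, so /ɖ/ must become alveolar as well.
A voiced alveolar stop is [d], so the surface segment is [d].
At the second juncture, /k/ likewise becomes [ʈ] adjacent to /ɖ/.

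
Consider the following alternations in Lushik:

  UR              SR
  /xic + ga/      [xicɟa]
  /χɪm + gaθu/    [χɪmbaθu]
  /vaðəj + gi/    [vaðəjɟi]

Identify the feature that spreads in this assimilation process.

Comparing underlying and surface forms, /g/ → [ɟ] is the alternation; the neighbouring /c/ is constant.
/g/ is velar while /c/ is palatal; the output [ɟ] is palatal, matching the trigger — so the feature that spreads is place.
Checking the remaining alternations: /g/ → [b] after /m/ (velar → bilabial, matching bilabial); /g/ → [ɟ] after /j/ (velar → palatal, matching palatal) — only place changes, and always toward the preceding segment.

place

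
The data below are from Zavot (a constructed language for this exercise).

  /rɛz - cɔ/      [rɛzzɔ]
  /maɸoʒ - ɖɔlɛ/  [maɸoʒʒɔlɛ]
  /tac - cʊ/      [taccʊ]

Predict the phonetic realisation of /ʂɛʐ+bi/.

The data show progressive total assimilation (/c/ → [z] after /z/; /ɖ/ → [ʒ] after /ʒ/): in every case the target segment becomes identical to its preceding neighbour, copying more than a single feature.
In [taccʊ] the two consonants at the boundary are already identical (/c/ + /c/), so the rule applies vacuously and nothing changes.
/b/ is the segment targeted by the rule; it sits immediately after /ʐ/, so it assimilates completely and surfaces as [ʐ].

[ʂɛʐʐi]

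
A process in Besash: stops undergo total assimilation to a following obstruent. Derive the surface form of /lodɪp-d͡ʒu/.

/p/ is the segment targeted by the rule; it sits immediately before /d͡ʒ/, so it assimilates completely and surfaces as [d͡ʒ].

[lodɪd͡ʒd͡ʒu]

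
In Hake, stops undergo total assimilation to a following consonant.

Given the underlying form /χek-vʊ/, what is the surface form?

[χevvʊ]

/k/ is the segment targeted by the rule; it sits immediately before /v/, so it assimilates completely and surfaces as [v].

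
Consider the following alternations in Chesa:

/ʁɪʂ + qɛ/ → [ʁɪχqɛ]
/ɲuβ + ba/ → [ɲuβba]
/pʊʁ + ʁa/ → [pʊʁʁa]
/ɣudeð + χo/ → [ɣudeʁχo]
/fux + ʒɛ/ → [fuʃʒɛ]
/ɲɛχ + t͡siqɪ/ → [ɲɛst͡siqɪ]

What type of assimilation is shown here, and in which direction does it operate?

The segment that alternates is /ʂ/, which surfaces as [χ] when adjacent to /q/.
/ʂ/ is retroflex while /q/ is uvular; the output [χ] is uvular, matching the trigger — so the feature that spreads is place.
Manner and voice are unchanged, so the assimilation is partial, not total.
The other alternating forms pattern the same way: /ð/ → [ʁ] before /χ/ (dental → uvular, matching uvular); /x/ → [ʃ] before /ʒ/ (velar → postalveolar, matching postalveolar); /χ/ → [s] before /t͡s/ (uvular → alveolar, matching alveolar) — only place changes, and always toward the following segment.
Nothing changes in [ɲuβba], [pʊʁʁa]: there the adjacent consonants already agree in place (/β/ and /b/ are both bilabial; /ʁ/ and /ʁ/ are both uvular), so these forms are consistent with the same rule.
The trigger is the following segment, so the direction is regressive (anticipatory).

regressive place assimilation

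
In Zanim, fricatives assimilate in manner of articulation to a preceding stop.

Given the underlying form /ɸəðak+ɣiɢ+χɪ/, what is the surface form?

[ɸəðakgiɢqɪ]

The rule targets /ɣ/ (voiced velar fricative), which sits after the trigger /k/ (stop).
Changing only its manner to stop gives [g] — the voiced velar stop.
The same rule applies at the second boundary: /χ/ → [q] next to /ɢ/.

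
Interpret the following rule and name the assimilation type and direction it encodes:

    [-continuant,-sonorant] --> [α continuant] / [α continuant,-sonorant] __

progressive manner assimilation

The shared variable α links the value of [continuant] on the target to that of the neighbouring obstruent. [continuant] distinguishes stops from fricatives — a manner-of-articulation feature — so this is manner assimilation.
The conditioning segment sits to the left of the focus bar, meaning the trigger precedes the segment that changes — progressive assimilation.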